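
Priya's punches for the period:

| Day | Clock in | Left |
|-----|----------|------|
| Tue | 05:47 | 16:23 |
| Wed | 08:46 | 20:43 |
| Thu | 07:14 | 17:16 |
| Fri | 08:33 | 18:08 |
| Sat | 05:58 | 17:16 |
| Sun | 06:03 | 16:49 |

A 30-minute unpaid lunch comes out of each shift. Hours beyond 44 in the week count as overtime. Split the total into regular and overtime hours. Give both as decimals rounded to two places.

Regular 44.00 hours, overtime 17.23 hours

Tue: 05:47–16:23 = 10 h 36 min; less 30 min break → 10 h 6 min
Wed: 08:46–20:43 = 11 h 57 min; less 30 min break → 11 h 27 min
Thu: 07:14–17:16 = 10 h 2 min; less 30 min break → 9 h 32 min
Fri: 08:33–18:08 = 9 h 35 min; less 30 min break → 9 h 5 min
Sat: 05:58–17:16 = 11 h 18 min; less 30 min break → 10 h 48 min
Sun: 06:03–16:49 = 10 h 46 min; less 30 min break → 10 h 16 min
Total worked: 61 h 14 min = 61.23 h.
Threshold 44 h → overtime 17 h 14 min, regular 44 h 0 min.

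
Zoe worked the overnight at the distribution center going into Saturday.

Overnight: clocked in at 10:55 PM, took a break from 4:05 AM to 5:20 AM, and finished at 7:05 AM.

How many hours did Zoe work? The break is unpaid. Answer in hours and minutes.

Overnight: 10:55 PM → midnight = 1 h 5 min; midnight → 7:05 AM = 7 h 5 min; span 8 h 10 min; less 75 min break → 6 h 55 min

6 h 55 min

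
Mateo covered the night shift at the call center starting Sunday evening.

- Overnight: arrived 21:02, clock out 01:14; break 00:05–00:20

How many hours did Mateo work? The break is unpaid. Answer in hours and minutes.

3 h 57 min

Overnight: 21:02 → midnight = 2 h 58 min; midnight → 01:14 = 1 h 14 min; span 4 h 12 min; less 15 min break → 3 h 57 min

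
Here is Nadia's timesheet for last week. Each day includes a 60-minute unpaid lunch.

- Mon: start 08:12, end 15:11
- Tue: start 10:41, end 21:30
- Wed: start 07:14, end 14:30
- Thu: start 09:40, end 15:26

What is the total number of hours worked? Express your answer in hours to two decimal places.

26.83 hours

Mon: 08:12–15:11 = 6 h 59 min; less 60 min break → 5 h 59 min
Tue: 10:41–21:30 = 10 h 49 min; less 60 min break → 9 h 49 min
Wed: 07:14–14:30 = 7 h 16 min; less 60 min break → 6 h 16 min
Thu: 09:40–15:26 = 5 h 46 min; less 60 min break → 4 h 46 min
Total: 5 h 59 min + 9 h 49 min + 6 h 16 min + 4 h 46 min = 26 h 50 min.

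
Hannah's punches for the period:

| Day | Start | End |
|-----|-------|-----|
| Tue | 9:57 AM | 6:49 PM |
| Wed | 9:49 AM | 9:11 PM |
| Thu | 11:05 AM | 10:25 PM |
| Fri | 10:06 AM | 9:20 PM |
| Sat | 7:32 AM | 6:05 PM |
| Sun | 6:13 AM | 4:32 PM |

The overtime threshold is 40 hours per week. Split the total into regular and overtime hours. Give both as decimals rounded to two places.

Regular 40.00 hours, overtime 23.67 hours

Tue: 9:57 AM–6:49 PM = 8 h 52 min
Wed: 9:49 AM–9:11 PM = 11 h 22 min
Thu: 11:05 AM–10:25 PM = 11 h 20 min
Fri: 10:06 AM–9:20 PM = 11 h 14 min
Sat: 7:32 AM–6:05 PM = 10 h 33 min
Sun: 6:13 AM–4:32 PM = 10 h 19 min
Total worked: 63 h 40 min = 63.67 h.
Threshold 40 h → overtime 23 h 40 min, regular 40 h 0 min.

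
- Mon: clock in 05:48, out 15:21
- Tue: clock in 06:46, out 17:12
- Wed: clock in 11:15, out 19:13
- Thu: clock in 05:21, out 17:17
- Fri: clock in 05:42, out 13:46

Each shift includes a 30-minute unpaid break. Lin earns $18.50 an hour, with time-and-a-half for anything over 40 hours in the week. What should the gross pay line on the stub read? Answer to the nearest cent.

$891.24

Mon: 05:48–15:21 = 9 h 33 min; less 30 min break → 9 h 3 min
Tue: 06:46–17:12 = 10 h 26 min; less 30 min break → 9 h 56 min
Wed: 11:15–19:13 = 7 h 58 min; less 30 min break → 7 h 28 min
Thu: 05:21–17:17 = 11 h 56 min; less 30 min break → 11 h 26 min
Fri: 05:42–13:46 = 8 h 4 min; less 30 min break → 7 h 34 min
Total worked: 45 h 27 min = 2727 min.
Regular 40 h 0 min = 2400 min at $18.50/h; overtime 5 h 27 min = 327 min at $27.75/h.
Pay = (2400 × $18.50 + 327 × $27.75) ÷ 60 = $891.24.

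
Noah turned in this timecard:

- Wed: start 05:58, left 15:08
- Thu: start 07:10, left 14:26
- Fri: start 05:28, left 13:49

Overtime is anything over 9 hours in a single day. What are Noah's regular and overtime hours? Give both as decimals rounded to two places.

Wed: 05:58–15:08 = 9 h 10 min
Thu: 07:10–14:26 = 7 h 16 min
Fri: 05:28–13:49 = 8 h 21 min
Wed reg 9 h 0 min / OT 0 h 10 min; Thu reg 7 h 16 min / OT 0 h 0 min; Fri reg 8 h 21 min / OT 0 h 0 min.
Totals: regular 24 h 37 min, overtime 0 h 10 min.

Regular 24.62 hours, overtime 0.17 hours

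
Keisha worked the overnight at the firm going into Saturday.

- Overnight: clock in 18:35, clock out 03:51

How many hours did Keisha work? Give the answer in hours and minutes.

9 h 16 min

Overnight: 18:35 → midnight = 5 h 25 min; midnight → 03:51 = 3 h 51 min; span 9 h 16 min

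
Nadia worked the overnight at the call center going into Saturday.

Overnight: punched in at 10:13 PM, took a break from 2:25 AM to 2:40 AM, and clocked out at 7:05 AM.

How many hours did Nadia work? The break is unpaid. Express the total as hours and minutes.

Overnight: 10:13 PM → midnight = 1 h 47 min; midnight → 7:05 AM = 7 h 5 min; span 8 h 52 min; less 15 min break → 8 h 37 min

8 h 37 min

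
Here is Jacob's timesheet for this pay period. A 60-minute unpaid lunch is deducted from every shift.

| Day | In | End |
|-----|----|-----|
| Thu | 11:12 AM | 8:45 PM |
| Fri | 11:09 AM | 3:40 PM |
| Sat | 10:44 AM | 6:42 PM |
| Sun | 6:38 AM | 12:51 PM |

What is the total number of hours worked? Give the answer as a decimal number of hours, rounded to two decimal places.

Thu: 11:12 AM–8:45 PM = 9 h 33 min; less 60 min break → 8 h 33 min
Fri: 11:09 AM–3:40 PM = 4 h 31 min; less 60 min break → 3 h 31 min
Sat: 10:44 AM–6:42 PM = 7 h 58 min; less 60 min break → 6 h 58 min
Sun: 6:38 AM–12:51 PM = 6 h 13 min; less 60 min break → 5 h 13 min
Total: 8 h 33 min + 3 h 31 min + 6 h 58 min + 5 h 13 min = 24 h 15 min.

24.25 hours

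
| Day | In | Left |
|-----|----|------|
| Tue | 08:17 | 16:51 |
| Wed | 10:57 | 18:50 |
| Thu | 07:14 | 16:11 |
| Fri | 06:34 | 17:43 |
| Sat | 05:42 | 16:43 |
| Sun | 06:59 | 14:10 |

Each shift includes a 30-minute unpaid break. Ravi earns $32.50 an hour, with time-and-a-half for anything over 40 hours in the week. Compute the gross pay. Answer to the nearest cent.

$1872.81

Tue: 08:17–16:51 = 8 h 34 min; less 30 min break → 8 h 4 min
Wed: 10:57–18:50 = 7 h 53 min; less 30 min break → 7 h 23 min
Thu: 07:14–16:11 = 8 h 57 min; less 30 min break → 8 h 27 min
Fri: 06:34–17:43 = 11 h 9 min; less 30 min break → 10 h 39 min
Sat: 05:42–16:43 = 11 h 1 min; less 30 min break → 10 h 31 min
Sun: 06:59–14:10 = 7 h 11 min; less 30 min break → 6 h 41 min
Total worked: 51 h 45 min = 3105 min.
Regular 40 h 0 min = 2400 min at $32.50/h; overtime 11 h 45 min = 705 min at $48.75/h.
Pay = (2400 × $32.50 + 705 × $48.75) ÷ 60 = $1872.81.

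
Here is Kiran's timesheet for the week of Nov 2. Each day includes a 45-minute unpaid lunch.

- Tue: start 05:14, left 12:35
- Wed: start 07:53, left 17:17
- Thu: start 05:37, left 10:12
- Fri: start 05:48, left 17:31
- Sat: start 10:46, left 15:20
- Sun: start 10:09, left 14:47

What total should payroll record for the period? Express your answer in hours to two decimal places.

Tue: 05:14–12:35 = 7 h 21 min; less 45 min break → 6 h 36 min
Wed: 07:53–17:17 = 9 h 24 min; less 45 min break → 8 h 39 min
Thu: 05:37–10:12 = 4 h 35 min; less 45 min break → 3 h 50 min
Fri: 05:48–17:31 = 11 h 43 min; less 45 min break → 10 h 58 min
Sat: 10:46–15:20 = 4 h 34 min; less 45 min break → 3 h 49 min
Sun: 10:09–14:47 = 4 h 38 min; less 45 min break → 3 h 53 min
Total: 6 h 36 min + 8 h 39 min + 3 h 50 min + 10 h 58 min + 3 h 49 min + 3 h 53 min = 37 h 45 min.

37.75 hours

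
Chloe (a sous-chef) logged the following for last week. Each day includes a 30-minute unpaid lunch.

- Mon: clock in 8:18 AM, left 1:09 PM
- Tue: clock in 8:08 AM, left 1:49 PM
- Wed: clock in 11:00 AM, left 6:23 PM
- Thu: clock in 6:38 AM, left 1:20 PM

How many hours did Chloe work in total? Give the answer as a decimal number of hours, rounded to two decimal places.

Mon: 8:18 AM–1:09 PM = 4 h 51 min; less 30 min break → 4 h 21 min
Tue: 8:08 AM–1:49 PM = 5 h 41 min; less 30 min break → 5 h 11 min
Wed: 11:00 AM–6:23 PM = 7 h 23 min; less 30 min break → 6 h 53 min
Thu: 6:38 AM–1:20 PM = 6 h 42 min; less 30 min break → 6 h 12 min
Total: 4 h 21 min + 5 h 11 min + 6 h 53 min + 6 h 12 min = 22 h 37 min.

22.62 hours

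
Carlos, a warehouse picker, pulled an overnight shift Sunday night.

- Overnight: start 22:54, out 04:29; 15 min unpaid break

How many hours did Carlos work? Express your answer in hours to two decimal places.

Overnight: 22:54 → midnight = 1 h 6 min; midnight → 04:29 = 4 h 29 min; span 5 h 35 min; less 15 min break → 5 h 20 min

5.33 hours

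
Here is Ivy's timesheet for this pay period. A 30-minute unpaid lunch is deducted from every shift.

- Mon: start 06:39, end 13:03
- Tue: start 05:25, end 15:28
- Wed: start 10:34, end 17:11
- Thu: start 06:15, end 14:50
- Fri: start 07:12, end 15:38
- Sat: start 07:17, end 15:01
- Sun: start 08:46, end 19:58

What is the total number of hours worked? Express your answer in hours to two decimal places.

55.52 hours

Mon: 06:39–13:03 = 6 h 24 min; less 30 min break → 5 h 54 min
Tue: 05:25–15:28 = 10 h 3 min; less 30 min break → 9 h 33 min
Wed: 10:34–17:11 = 6 h 37 min; less 30 min break → 6 h 7 min
Thu: 06:15–14:50 = 8 h 35 min; less 30 min break → 8 h 5 min
Fri: 07:12–15:38 = 8 h 26 min; less 30 min break → 7 h 56 min
Sat: 07:17–15:01 = 7 h 44 min; less 30 min break → 7 h 14 min
Sun: 08:46–19:58 = 11 h 12 min; less 30 min break → 10 h 42 min
Total: 5 h 54 min + 9 h 33 min + 6 h 7 min + 8 h 5 min + 7 h 56 min + 7 h 14 min + 10 h 42 min = 55 h 31 min.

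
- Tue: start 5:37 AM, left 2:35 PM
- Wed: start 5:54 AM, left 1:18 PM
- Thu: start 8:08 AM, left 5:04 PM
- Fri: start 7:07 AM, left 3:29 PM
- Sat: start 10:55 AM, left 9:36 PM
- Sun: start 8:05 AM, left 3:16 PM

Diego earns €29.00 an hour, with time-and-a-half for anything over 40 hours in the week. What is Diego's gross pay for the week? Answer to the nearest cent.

Tue: 5:37 AM–2:35 PM = 8 h 58 min
Wed: 5:54 AM–1:18 PM = 7 h 24 min
Thu: 8:08 AM–5:04 PM = 8 h 56 min
Fri: 7:07 AM–3:29 PM = 8 h 22 min
Sat: 10:55 AM–9:36 PM = 10 h 41 min
Sun: 8:05 AM–3:16 PM = 7 h 11 min
Total worked: 51 h 32 min = 3092 min.
Regular 40 h 0 min = 2400 min at €29.00/h; overtime 11 h 32 min = 692 min at €43.50/h.
Pay = (2400 × €29.00 + 692 × €43.50) ÷ 60 = €1661.70.

€1661.70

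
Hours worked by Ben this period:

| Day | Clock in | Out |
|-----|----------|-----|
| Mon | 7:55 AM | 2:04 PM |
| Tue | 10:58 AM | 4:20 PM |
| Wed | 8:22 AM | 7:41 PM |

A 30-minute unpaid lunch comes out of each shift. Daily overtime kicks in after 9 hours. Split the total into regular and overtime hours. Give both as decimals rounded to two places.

Mon: 7:55 AM–2:04 PM = 6 h 9 min; less 30 min break → 5 h 39 min
Tue: 10:58 AM–4:20 PM = 5 h 22 min; less 30 min break → 4 h 52 min
Wed: 8:22 AM–7:41 PM = 11 h 19 min; less 30 min break → 10 h 49 min
Mon reg 5 h 39 min / OT 0 h 0 min; Tue reg 4 h 52 min / OT 0 h 0 min; Wed reg 9 h 0 min / OT 1 h 49 min.
Totals: regular 19 h 31 min, overtime 1 h 49 min.

Regular 19.52 hours, overtime 1.82 hours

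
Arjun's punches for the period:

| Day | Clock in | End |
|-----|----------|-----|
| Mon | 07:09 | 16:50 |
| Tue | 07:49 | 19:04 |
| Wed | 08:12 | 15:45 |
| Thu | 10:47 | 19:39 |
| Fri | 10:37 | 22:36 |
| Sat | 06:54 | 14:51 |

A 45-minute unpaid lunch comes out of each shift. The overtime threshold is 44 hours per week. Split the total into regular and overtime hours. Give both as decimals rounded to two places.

Mon: 07:09–16:50 = 9 h 41 min; less 45 min break → 8 h 56 min
Tue: 07:49–19:04 = 11 h 15 min; less 45 min break → 10 h 30 min
Wed: 08:12–15:45 = 7 h 33 min; less 45 min break → 6 h 48 min
Thu: 10:47–19:39 = 8 h 52 min; less 45 min break → 8 h 7 min
Fri: 10:37–22:36 = 11 h 59 min; less 45 min break → 11 h 14 min
Sat: 06:54–14:51 = 7 h 57 min; less 45 min break → 7 h 12 min
Total worked: 52 h 47 min = 52.78 h.
Threshold 44 h → overtime 8 h 47 min, regular 44 h 0 min.

Regular 44.00 hours, overtime 8.78 hours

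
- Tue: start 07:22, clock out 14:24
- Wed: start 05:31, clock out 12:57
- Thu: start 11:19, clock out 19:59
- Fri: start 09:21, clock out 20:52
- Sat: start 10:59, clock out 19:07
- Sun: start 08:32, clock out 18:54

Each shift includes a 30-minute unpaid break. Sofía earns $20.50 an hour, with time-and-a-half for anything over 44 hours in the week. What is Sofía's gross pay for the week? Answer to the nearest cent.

$1091.11

Tue: 07:22–14:24 = 7 h 2 min; less 30 min break → 6 h 32 min
Wed: 05:31–12:57 = 7 h 26 min; less 30 min break → 6 h 56 min
Thu: 11:19–19:59 = 8 h 40 min; less 30 min break → 8 h 10 min
Fri: 09:21–20:52 = 11 h 31 min; less 30 min break → 11 h 1 min
Sat: 10:59–19:07 = 8 h 8 min; less 30 min break → 7 h 38 min
Sun: 08:32–18:54 = 10 h 22 min; less 30 min break → 9 h 52 min
Total worked: 50 h 9 min = 3009 min.
Regular 44 h 0 min = 2640 min at $20.50/h; overtime 6 h 9 min = 369 min at $30.75/h.
Pay = (2640 × $20.50 + 369 × $30.75) ÷ 60 = $1091.11.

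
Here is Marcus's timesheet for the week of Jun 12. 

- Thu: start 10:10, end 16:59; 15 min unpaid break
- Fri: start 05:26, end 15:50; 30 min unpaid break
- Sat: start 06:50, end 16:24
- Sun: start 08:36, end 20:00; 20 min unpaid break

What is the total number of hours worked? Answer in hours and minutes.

Thu: 10:10–16:59 = 6 h 49 min; less 15 min break → 6 h 34 min
Fri: 05:26–15:50 = 10 h 24 min; less 30 min break → 9 h 54 min
Sat: 06:50–16:24 = 9 h 34 min
Sun: 08:36–20:00 = 11 h 24 min; less 20 min break → 11 h 4 min
Total: 6 h 34 min + 9 h 54 min + 9 h 34 min + 11 h 4 min = 37 h 6 min.

37 h 6 min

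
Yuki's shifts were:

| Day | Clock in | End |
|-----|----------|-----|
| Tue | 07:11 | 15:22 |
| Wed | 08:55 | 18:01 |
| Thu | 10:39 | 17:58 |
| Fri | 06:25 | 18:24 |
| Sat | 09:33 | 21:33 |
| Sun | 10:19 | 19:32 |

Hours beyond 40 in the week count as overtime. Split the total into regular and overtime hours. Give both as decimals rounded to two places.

Tue: 07:11–15:22 = 8 h 11 min
Wed: 08:55–18:01 = 9 h 6 min
Thu: 10:39–17:58 = 7 h 19 min
Fri: 06:25–18:24 = 11 h 59 min
Sat: 09:33–21:33 = 12 h 0 min
Sun: 10:19–19:32 = 9 h 13 min
Total worked: 57 h 48 min = 57.80 h.
Threshold 40 h → overtime 17 h 48 min, regular 40 h 0 min.

Regular 40.00 hours, overtime 17.80 hours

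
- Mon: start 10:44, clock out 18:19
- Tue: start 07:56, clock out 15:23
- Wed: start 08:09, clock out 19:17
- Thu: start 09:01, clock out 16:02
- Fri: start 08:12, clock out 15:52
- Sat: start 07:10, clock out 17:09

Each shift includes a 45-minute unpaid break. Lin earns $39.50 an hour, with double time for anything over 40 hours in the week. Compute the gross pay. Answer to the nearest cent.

$2080.33

Mon: 10:44–18:19 = 7 h 35 min; less 45 min break → 6 h 50 min
Tue: 07:56–15:23 = 7 h 27 min; less 45 min break → 6 h 42 min
Wed: 08:09–19:17 = 11 h 8 min; less 45 min break → 10 h 23 min
Thu: 09:01–16:02 = 7 h 1 min; less 45 min break → 6 h 16 min
Fri: 08:12–15:52 = 7 h 40 min; less 45 min break → 6 h 55 min
Sat: 07:10–17:09 = 9 h 59 min; less 45 min break → 9 h 14 min
Total worked: 46 h 20 min = 2780 min.
Regular 40 h 0 min = 2400 min at $39.50/h; overtime 6 h 20 min = 380 min at $79.00/h.
Pay = (2400 × $39.50 + 380 × $79.00) ÷ 60 = $2080.33.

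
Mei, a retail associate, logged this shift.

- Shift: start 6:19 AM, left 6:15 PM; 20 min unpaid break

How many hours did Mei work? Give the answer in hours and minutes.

Shift: 6:19 AM–6:15 PM = 11 h 56 min; less 20 min break → 11 h 36 min

11 h 36 min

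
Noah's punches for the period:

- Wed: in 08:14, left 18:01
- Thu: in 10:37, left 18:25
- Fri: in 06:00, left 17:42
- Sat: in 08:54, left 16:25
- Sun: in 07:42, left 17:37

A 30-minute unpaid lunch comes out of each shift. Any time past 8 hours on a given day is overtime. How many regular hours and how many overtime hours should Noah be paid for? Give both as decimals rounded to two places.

Wed: 08:14–18:01 = 9 h 47 min; less 30 min break → 9 h 17 min
Thu: 10:37–18:25 = 7 h 48 min; less 30 min break → 7 h 18 min
Fri: 06:00–17:42 = 11 h 42 min; less 30 min break → 11 h 12 min
Sat: 08:54–16:25 = 7 h 31 min; less 30 min break → 7 h 1 min
Sun: 07:42–17:37 = 9 h 55 min; less 30 min break → 9 h 25 min
Wed reg 8 h 0 min / OT 1 h 17 min; Thu reg 7 h 18 min / OT 0 h 0 min; Fri reg 8 h 0 min / OT 3 h 12 min; Sat reg 7 h 1 min / OT 0 h 0 min; Sun reg 8 h 0 min / OT 1 h 25 min.
Totals: regular 38 h 19 min, overtime 5 h 54 min.

Regular 38.32 hours, overtime 5.90 hours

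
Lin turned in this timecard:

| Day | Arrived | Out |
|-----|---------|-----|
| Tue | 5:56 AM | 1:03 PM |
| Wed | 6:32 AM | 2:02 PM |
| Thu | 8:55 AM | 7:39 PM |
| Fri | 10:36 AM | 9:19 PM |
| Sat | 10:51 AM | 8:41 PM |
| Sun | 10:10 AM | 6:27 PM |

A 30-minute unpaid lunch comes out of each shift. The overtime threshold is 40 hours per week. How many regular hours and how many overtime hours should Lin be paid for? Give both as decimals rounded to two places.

Regular 40.00 hours, overtime 11.18 hours

Tue: 5:56 AM–1:03 PM = 7 h 7 min; less 30 min break → 6 h 37 min
Wed: 6:32 AM–2:02 PM = 7 h 30 min; less 30 min break → 7 h 0 min
Thu: 8:55 AM–7:39 PM = 10 h 44 min; less 30 min break → 10 h 14 min
Fri: 10:36 AM–9:19 PM = 10 h 43 min; less 30 min break → 10 h 13 min
Sat: 10:51 AM–8:41 PM = 9 h 50 min; less 30 min break → 9 h 20 min
Sun: 10:10 AM–6:27 PM = 8 h 17 min; less 30 min break → 7 h 47 min
Total worked: 51 h 11 min = 51.18 h.
Threshold 40 h → overtime 11 h 11 min, regular 40 h 0 min.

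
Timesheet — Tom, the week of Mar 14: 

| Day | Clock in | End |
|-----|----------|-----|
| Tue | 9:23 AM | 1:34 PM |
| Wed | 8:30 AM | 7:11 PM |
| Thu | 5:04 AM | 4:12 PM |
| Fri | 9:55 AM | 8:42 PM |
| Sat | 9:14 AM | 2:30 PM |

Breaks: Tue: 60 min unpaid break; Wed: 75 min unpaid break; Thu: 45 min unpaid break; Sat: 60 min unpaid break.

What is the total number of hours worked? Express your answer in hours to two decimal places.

38.05 hours

Tue: 9:23 AM–1:34 PM = 4 h 11 min; less 60 min break → 3 h 11 min
Wed: 8:30 AM–7:11 PM = 10 h 41 min; less 75 min break → 9 h 26 min
Thu: 5:04 AM–4:12 PM = 11 h 8 min; less 45 min break → 10 h 23 min
Fri: 9:55 AM–8:42 PM = 10 h 47 min
Sat: 9:14 AM–2:30 PM = 5 h 16 min; less 60 min break → 4 h 16 min
Total: 3 h 11 min + 9 h 26 min + 10 h 23 min + 10 h 47 min + 4 h 16 min = 38 h 3 min.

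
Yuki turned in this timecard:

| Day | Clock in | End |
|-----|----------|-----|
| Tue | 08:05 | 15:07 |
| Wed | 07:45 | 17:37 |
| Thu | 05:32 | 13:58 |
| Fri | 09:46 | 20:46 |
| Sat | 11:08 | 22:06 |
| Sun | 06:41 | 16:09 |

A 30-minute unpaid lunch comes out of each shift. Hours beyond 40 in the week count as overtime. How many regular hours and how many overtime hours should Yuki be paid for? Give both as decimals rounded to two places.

Tue: 08:05–15:07 = 7 h 2 min; less 30 min break → 6 h 32 min
Wed: 07:45–17:37 = 9 h 52 min; less 30 min break → 9 h 22 min
Thu: 05:32–13:58 = 8 h 26 min; less 30 min break → 7 h 56 min
Fri: 09:46–20:46 = 11 h 0 min; less 30 min break → 10 h 30 min
Sat: 11:08–22:06 = 10 h 58 min; less 30 min break → 10 h 28 min
Sun: 06:41–16:09 = 9 h 28 min; less 30 min break → 8 h 58 min
Total worked: 53 h 46 min = 53.77 h.
Threshold 40 h → overtime 13 h 46 min, regular 40 h 0 min.

Regular 40.00 hours, overtime 13.77 hours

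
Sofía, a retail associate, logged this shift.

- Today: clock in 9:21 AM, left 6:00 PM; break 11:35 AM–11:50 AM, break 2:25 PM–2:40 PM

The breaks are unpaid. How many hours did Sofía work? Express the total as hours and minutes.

Today: 9:21 AM–6:00 PM = 8 h 39 min; less 30 min break → 8 h 9 min

8 h 9 min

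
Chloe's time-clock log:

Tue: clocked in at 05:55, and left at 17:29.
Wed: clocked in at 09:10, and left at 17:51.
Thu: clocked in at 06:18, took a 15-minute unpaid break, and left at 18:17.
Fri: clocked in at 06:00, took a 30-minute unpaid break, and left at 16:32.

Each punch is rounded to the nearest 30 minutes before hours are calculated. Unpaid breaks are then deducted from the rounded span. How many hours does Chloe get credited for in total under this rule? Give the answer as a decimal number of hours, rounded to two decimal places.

42.25 hours

Tue: in 05:55→06:00, out 17:29→17:30; 11 h 30 min
Wed: in 09:10→09:00, out 17:51→18:00; 9 h 0 min
Thu: in 06:18→06:30, out 18:17→18:30; 12 h 0 min − 15 min = 11 h 45 min
Fri: in 06:00→06:00, out 16:32→16:30; 10 h 30 min − 30 min = 10 h 0 min
Total credited: 42 h 15 min.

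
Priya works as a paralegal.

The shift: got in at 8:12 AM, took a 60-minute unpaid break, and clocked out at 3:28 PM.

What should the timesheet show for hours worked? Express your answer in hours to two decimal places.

The shift: 8:12 AM–3:28 PM = 7 h 16 min; less 60 min break → 6 h 16 min

6.27 hours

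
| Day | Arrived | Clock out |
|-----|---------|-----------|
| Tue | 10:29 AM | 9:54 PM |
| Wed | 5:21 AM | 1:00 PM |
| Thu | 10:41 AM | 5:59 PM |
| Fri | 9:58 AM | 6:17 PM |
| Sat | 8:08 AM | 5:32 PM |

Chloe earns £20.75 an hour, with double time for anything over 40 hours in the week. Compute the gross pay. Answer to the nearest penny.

£999.46

Tue: 10:29 AM–9:54 PM = 11 h 25 min
Wed: 5:21 AM–1:00 PM = 7 h 39 min
Thu: 10:41 AM–5:59 PM = 7 h 18 min
Fri: 9:58 AM–6:17 PM = 8 h 19 min
Sat: 8:08 AM–5:32 PM = 9 h 24 min
Total worked: 44 h 5 min = 2645 min.
Regular 40 h 0 min = 2400 min at £20.75/h; overtime 4 h 5 min = 245 min at £41.50/h.
Pay = (2400 × £20.75 + 245 × £41.50) ÷ 60 = £999.46.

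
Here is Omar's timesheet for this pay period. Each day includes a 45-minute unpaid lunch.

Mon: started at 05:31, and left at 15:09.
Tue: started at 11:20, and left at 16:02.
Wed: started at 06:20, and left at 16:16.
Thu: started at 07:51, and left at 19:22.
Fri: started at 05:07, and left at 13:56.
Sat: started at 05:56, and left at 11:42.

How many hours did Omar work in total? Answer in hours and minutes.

Mon: 05:31–15:09 = 9 h 38 min; less 45 min break → 8 h 53 min
Tue: 11:20–16:02 = 4 h 42 min; less 45 min break → 3 h 57 min
Wed: 06:20–16:16 = 9 h 56 min; less 45 min break → 9 h 11 min
Thu: 07:51–19:22 = 11 h 31 min; less 45 min break → 10 h 46 min
Fri: 05:07–13:56 = 8 h 49 min; less 45 min break → 8 h 4 min
Sat: 05:56–11:42 = 5 h 46 min; less 45 min break → 5 h 1 min
Total: 8 h 53 min + 3 h 57 min + 9 h 11 min + 10 h 46 min + 8 h 4 min + 5 h 1 min = 45 h 52 min.

45 h 52 min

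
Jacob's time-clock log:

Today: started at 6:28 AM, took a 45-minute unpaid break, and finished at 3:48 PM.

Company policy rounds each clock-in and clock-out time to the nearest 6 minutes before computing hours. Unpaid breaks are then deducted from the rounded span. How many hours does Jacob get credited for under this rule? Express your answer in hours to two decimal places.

8.55 hours

Today: in 6:28 AM→6:30 AM, out 3:48 PM→3:48 PM; 9 h 18 min − 45 min = 8 h 33 min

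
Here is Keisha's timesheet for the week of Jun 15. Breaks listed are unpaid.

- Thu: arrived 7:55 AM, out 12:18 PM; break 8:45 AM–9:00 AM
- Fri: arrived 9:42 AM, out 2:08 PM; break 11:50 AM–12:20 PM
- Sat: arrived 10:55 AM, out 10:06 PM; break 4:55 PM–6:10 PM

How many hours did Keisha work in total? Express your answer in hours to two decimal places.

18.00 hours

Thu: 7:55 AM–12:18 PM = 4 h 23 min; less 15 min break → 4 h 8 min
Fri: 9:42 AM–2:08 PM = 4 h 26 min; less 30 min break → 3 h 56 min
Sat: 10:55 AM–10:06 PM = 11 h 11 min; less 75 min break → 9 h 56 min
Total: 4 h 8 min + 3 h 56 min + 9 h 56 min = 18 h 0 min.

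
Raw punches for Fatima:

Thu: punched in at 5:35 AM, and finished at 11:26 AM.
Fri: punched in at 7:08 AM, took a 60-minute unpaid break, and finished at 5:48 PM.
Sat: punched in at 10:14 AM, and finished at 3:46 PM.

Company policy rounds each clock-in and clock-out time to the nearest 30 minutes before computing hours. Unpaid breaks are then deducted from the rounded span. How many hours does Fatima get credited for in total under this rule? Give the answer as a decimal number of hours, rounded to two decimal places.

Thu: in 5:35 AM→5:30 AM, out 11:26 AM→11:30 AM; 6 h 0 min
Fri: in 7:08 AM→7:00 AM, out 5:48 PM→6:00 PM; 11 h 0 min − 60 min = 10 h 0 min
Sat: in 10:14 AM→10:00 AM, out 3:46 PM→4:00 PM; 6 h 0 min
Total credited: 22 h 0 min.

22.00 hours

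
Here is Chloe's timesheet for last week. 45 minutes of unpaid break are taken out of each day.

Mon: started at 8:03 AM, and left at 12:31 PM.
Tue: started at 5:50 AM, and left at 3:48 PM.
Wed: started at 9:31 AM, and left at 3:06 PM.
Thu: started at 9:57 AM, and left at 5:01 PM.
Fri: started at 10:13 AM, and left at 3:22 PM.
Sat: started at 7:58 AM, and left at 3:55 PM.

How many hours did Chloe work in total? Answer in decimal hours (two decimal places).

35.68 hours

Mon: 8:03 AM–12:31 PM = 4 h 28 min; less 45 min break → 3 h 43 min
Tue: 5:50 AM–3:48 PM = 9 h 58 min; less 45 min break → 9 h 13 min
Wed: 9:31 AM–3:06 PM = 5 h 35 min; less 45 min break → 4 h 50 min
Thu: 9:57 AM–5:01 PM = 7 h 4 min; less 45 min break → 6 h 19 min
Fri: 10:13 AM–3:22 PM = 5 h 9 min; less 45 min break → 4 h 24 min
Sat: 7:58 AM–3:55 PM = 7 h 57 min; less 45 min break → 7 h 12 min
Total: 3 h 43 min + 9 h 13 min + 4 h 50 min + 6 h 19 min + 4 h 24 min + 7 h 12 min = 35 h 41 min.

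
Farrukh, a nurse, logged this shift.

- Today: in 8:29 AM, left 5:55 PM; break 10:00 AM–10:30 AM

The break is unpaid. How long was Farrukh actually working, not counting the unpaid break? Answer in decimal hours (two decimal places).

Today: 8:29 AM–5:55 PM = 9 h 26 min; less 30 min break → 8 h 56 min

8.93 hours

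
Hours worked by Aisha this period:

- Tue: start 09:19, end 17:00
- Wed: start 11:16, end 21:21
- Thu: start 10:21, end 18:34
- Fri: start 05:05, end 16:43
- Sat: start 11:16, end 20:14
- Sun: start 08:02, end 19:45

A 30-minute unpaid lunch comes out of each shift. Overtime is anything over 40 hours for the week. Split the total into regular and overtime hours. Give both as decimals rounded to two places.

Regular 40.00 hours, overtime 15.30 hours

Tue: 09:19–17:00 = 7 h 41 min; less 30 min break → 7 h 11 min
Wed: 11:16–21:21 = 10 h 5 min; less 30 min break → 9 h 35 min
Thu: 10:21–18:34 = 8 h 13 min; less 30 min break → 7 h 43 min
Fri: 05:05–16:43 = 11 h 38 min; less 30 min break → 11 h 8 min
Sat: 11:16–20:14 = 8 h 58 min; less 30 min break → 8 h 28 min
Sun: 08:02–19:45 = 11 h 43 min; less 30 min break → 11 h 13 min
Total worked: 55 h 18 min = 55.30 h.
Threshold 40 h → overtime 15 h 18 min, regular 40 h 0 min.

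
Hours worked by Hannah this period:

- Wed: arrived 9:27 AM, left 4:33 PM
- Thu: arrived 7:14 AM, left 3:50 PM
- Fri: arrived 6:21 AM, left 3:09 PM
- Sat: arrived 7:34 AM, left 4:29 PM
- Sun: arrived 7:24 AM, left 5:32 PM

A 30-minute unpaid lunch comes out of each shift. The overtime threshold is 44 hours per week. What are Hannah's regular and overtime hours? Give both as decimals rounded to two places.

Regular 41.05 hours, overtime 0.00 hours

Wed: 9:27 AM–4:33 PM = 7 h 6 min; less 30 min break → 6 h 36 min
Thu: 7:14 AM–3:50 PM = 8 h 36 min; less 30 min break → 8 h 6 min
Fri: 6:21 AM–3:09 PM = 8 h 48 min; less 30 min break → 8 h 18 min
Sat: 7:34 AM–4:29 PM = 8 h 55 min; less 30 min break → 8 h 25 min
Sun: 7:24 AM–5:32 PM = 10 h 8 min; less 30 min break → 9 h 38 min
Total worked: 41 h 3 min = 41.05 h.
Threshold 44 h → overtime 0 h 0 min, regular 41 h 3 min.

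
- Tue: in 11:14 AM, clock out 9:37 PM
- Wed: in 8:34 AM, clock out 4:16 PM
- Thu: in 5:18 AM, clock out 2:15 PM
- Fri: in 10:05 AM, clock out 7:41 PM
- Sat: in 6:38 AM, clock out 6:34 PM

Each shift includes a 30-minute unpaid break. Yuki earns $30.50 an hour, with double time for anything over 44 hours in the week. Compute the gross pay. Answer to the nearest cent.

Tue: 11:14 AM–9:37 PM = 10 h 23 min; less 30 min break → 9 h 53 min
Wed: 8:34 AM–4:16 PM = 7 h 42 min; less 30 min break → 7 h 12 min
Thu: 5:18 AM–2:15 PM = 8 h 57 min; less 30 min break → 8 h 27 min
Fri: 10:05 AM–7:41 PM = 9 h 36 min; less 30 min break → 9 h 6 min
Sat: 6:38 AM–6:34 PM = 11 h 56 min; less 30 min break → 11 h 26 min
Total worked: 46 h 4 min = 2764 min.
Regular 44 h 0 min = 2640 min at $30.50/h; overtime 2 h 4 min = 124 min at $61.00/h.
Pay = (2640 × $30.50 + 124 × $61.00) ÷ 60 = $1468.07.

$1468.07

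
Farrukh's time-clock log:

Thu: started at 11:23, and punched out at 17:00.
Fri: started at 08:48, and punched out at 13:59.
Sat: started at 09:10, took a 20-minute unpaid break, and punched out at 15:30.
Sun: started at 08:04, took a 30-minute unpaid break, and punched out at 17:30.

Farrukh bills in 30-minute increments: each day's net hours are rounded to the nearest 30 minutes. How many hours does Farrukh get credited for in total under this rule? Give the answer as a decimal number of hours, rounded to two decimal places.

25.50 hours

Thu: 11:23–17:00 = 5 h 37 min → rounds to 5 h 30 min
Fri: 08:48–13:59 = 5 h 11 min → rounds to 5 h 0 min
Sat: 09:10–15:30 = 6 h 20 min − 20 min = 6 h 0 min → rounds to 6 h 0 min
Sun: 08:04–17:30 = 9 h 26 min − 30 min = 8 h 56 min → rounds to 9 h 0 min
Total credited: 25 h 30 min.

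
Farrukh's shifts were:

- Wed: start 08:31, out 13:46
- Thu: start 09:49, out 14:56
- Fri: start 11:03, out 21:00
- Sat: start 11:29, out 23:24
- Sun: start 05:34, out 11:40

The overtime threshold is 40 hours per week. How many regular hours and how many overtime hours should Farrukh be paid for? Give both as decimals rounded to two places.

Wed: 08:31–13:46 = 5 h 15 min
Thu: 09:49–14:56 = 5 h 7 min
Fri: 11:03–21:00 = 9 h 57 min
Sat: 11:29–23:24 = 11 h 55 min
Sun: 05:34–11:40 = 6 h 6 min
Total worked: 38 h 20 min = 38.33 h.
Threshold 40 h → overtime 0 h 0 min, regular 38 h 20 min.

Regular 38.33 hours, overtime 0.00 hours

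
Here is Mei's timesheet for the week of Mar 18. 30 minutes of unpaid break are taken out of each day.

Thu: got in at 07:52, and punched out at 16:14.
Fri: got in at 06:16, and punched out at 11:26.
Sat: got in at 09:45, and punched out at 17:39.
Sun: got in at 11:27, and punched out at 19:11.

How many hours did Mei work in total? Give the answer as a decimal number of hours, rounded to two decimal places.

27.17 hours

Thu: 07:52–16:14 = 8 h 22 min; less 30 min break → 7 h 52 min
Fri: 06:16–11:26 = 5 h 10 min; less 30 min break → 4 h 40 min
Sat: 09:45–17:39 = 7 h 54 min; less 30 min break → 7 h 24 min
Sun: 11:27–19:11 = 7 h 44 min; less 30 min break → 7 h 14 min
Total: 7 h 52 min + 4 h 40 min + 7 h 24 min + 7 h 14 min = 27 h 10 min.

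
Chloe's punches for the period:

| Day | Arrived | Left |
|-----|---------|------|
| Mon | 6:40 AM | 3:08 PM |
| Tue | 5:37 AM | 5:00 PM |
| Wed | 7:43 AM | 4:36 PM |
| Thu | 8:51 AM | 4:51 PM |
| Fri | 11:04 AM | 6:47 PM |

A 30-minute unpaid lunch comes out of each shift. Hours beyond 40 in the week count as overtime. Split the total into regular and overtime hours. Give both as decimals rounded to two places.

Regular 40.00 hours, overtime 1.95 hours

Mon: 6:40 AM–3:08 PM = 8 h 28 min; less 30 min break → 7 h 58 min
Tue: 5:37 AM–5:00 PM = 11 h 23 min; less 30 min break → 10 h 53 min
Wed: 7:43 AM–4:36 PM = 8 h 53 min; less 30 min break → 8 h 23 min
Thu: 8:51 AM–4:51 PM = 8 h 0 min; less 30 min break → 7 h 30 min
Fri: 11:04 AM–6:47 PM = 7 h 43 min; less 30 min break → 7 h 13 min
Total worked: 41 h 57 min = 41.95 h.
Threshold 40 h → overtime 1 h 57 min, regular 40 h 0 min.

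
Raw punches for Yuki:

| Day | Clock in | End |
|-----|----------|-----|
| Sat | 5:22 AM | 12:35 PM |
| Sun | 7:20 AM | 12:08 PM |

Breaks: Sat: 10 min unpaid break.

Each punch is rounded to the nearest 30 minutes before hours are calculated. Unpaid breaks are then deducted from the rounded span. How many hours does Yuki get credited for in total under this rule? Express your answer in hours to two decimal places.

11.33 hours

Sat: in 5:22 AM→5:30 AM, out 12:35 PM→12:30 PM; 7 h 0 min − 10 min = 6 h 50 min
Sun: in 7:20 AM→7:30 AM, out 12:08 PM→12:00 PM; 4 h 30 min
Total credited: 11 h 20 min.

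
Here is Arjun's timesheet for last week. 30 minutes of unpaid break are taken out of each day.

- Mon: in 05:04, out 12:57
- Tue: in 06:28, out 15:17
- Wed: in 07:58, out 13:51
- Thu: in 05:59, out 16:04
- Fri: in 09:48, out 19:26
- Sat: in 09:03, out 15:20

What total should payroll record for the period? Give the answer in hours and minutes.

Mon: 05:04–12:57 = 7 h 53 min; less 30 min break → 7 h 23 min
Tue: 06:28–15:17 = 8 h 49 min; less 30 min break → 8 h 19 min
Wed: 07:58–13:51 = 5 h 53 min; less 30 min break → 5 h 23 min
Thu: 05:59–16:04 = 10 h 5 min; less 30 min break → 9 h 35 min
Fri: 09:48–19:26 = 9 h 38 min; less 30 min break → 9 h 8 min
Sat: 09:03–15:20 = 6 h 17 min; less 30 min break → 5 h 47 min
Total: 7 h 23 min + 8 h 19 min + 5 h 23 min + 9 h 35 min + 9 h 8 min + 5 h 47 min = 45 h 35 min.

45 h 35 min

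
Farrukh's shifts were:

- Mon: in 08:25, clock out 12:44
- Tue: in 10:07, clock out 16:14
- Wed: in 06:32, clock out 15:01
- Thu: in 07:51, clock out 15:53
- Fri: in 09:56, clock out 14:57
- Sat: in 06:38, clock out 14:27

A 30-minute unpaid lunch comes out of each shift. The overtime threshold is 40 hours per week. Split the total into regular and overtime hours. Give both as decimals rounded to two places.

Regular 36.78 hours, overtime 0.00 hours

Mon: 08:25–12:44 = 4 h 19 min; less 30 min break → 3 h 49 min
Tue: 10:07–16:14 = 6 h 7 min; less 30 min break → 5 h 37 min
Wed: 06:32–15:01 = 8 h 29 min; less 30 min break → 7 h 59 min
Thu: 07:51–15:53 = 8 h 2 min; less 30 min break → 7 h 32 min
Fri: 09:56–14:57 = 5 h 1 min; less 30 min break → 4 h 31 min
Sat: 06:38–14:27 = 7 h 49 min; less 30 min break → 7 h 19 min
Total worked: 36 h 47 min = 36.78 h.
Threshold 40 h → overtime 0 h 0 min, regular 36 h 47 min.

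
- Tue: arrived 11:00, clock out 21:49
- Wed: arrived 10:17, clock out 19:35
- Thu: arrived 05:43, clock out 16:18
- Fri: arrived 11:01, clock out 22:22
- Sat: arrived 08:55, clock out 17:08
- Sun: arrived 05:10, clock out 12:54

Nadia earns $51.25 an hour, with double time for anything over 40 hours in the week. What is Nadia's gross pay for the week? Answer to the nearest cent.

Tue: 11:00–21:49 = 10 h 49 min
Wed: 10:17–19:35 = 9 h 18 min
Thu: 05:43–16:18 = 10 h 35 min
Fri: 11:01–22:22 = 11 h 21 min
Sat: 08:55–17:08 = 8 h 13 min
Sun: 05:10–12:54 = 7 h 44 min
Total worked: 58 h 0 min = 3480 min.
Regular 40 h 0 min = 2400 min at $51.25/h; overtime 18 h 0 min = 1080 min at $102.50/h.
Pay = (2400 × $51.25 + 1080 × $102.50) ÷ 60 = $3895.00.

$3895.00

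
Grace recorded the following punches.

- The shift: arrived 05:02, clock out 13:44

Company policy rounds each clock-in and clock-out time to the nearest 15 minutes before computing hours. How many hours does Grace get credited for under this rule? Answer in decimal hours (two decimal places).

8.75 hours

The shift: in 05:02→05:00, out 13:44→13:45; 8 h 45 min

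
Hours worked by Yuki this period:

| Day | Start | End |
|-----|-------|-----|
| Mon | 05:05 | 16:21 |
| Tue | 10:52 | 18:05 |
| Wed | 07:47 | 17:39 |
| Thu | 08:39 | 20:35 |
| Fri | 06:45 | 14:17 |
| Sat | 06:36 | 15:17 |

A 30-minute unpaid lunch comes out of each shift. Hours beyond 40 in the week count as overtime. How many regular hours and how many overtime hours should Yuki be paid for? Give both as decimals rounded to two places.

Regular 40.00 hours, overtime 13.50 hours

Mon: 05:05–16:21 = 11 h 16 min; less 30 min break → 10 h 46 min
Tue: 10:52–18:05 = 7 h 13 min; less 30 min break → 6 h 43 min
Wed: 07:47–17:39 = 9 h 52 min; less 30 min break → 9 h 22 min
Thu: 08:39–20:35 = 11 h 56 min; less 30 min break → 11 h 26 min
Fri: 06:45–14:17 = 7 h 32 min; less 30 min break → 7 h 2 min
Sat: 06:36–15:17 = 8 h 41 min; less 30 min break → 8 h 11 min
Total worked: 53 h 30 min = 53.50 h.
Threshold 40 h → overtime 13 h 30 min, regular 40 h 0 min.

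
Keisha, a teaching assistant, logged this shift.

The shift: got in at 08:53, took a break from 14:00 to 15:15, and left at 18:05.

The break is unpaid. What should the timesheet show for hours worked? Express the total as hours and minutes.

7 h 57 min

The shift: 08:53–18:05 = 9 h 12 min; less 75 min break → 7 h 57 min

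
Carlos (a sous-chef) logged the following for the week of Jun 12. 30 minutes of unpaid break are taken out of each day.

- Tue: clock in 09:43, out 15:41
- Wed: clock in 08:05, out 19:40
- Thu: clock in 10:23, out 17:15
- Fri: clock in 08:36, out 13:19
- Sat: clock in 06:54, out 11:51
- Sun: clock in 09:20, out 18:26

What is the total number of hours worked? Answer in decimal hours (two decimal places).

40.18 hours

Tue: 09:43–15:41 = 5 h 58 min; less 30 min break → 5 h 28 min
Wed: 08:05–19:40 = 11 h 35 min; less 30 min break → 11 h 5 min
Thu: 10:23–17:15 = 6 h 52 min; less 30 min break → 6 h 22 min
Fri: 08:36–13:19 = 4 h 43 min; less 30 min break → 4 h 13 min
Sat: 06:54–11:51 = 4 h 57 min; less 30 min break → 4 h 27 min
Sun: 09:20–18:26 = 9 h 6 min; less 30 min break → 8 h 36 min
Total: 5 h 28 min + 11 h 5 min + 6 h 22 min + 4 h 13 min + 4 h 27 min + 8 h 36 min = 40 h 11 min.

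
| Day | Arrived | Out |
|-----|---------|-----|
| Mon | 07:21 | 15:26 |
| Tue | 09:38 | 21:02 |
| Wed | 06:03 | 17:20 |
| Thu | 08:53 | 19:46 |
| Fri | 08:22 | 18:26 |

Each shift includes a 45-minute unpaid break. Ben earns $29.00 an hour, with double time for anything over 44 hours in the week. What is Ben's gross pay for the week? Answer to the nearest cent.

$1506.07

Mon: 07:21–15:26 = 8 h 5 min; less 45 min break → 7 h 20 min
Tue: 09:38–21:02 = 11 h 24 min; less 45 min break → 10 h 39 min
Wed: 06:03–17:20 = 11 h 17 min; less 45 min break → 10 h 32 min
Thu: 08:53–19:46 = 10 h 53 min; less 45 min break → 10 h 8 min
Fri: 08:22–18:26 = 10 h 4 min; less 45 min break → 9 h 19 min
Total worked: 47 h 58 min = 2878 min.
Regular 44 h 0 min = 2640 min at $29.00/h; overtime 3 h 58 min = 238 min at $58.00/h.
Pay = (2640 × $29.00 + 238 × $58.00) ÷ 60 = $1506.07.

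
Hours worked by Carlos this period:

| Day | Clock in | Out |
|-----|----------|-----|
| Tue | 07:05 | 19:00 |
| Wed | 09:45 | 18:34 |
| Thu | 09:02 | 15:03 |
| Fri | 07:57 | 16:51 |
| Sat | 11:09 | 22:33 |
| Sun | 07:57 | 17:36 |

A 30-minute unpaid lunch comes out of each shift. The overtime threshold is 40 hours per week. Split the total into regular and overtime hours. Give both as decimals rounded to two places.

Tue: 07:05–19:00 = 11 h 55 min; less 30 min break → 11 h 25 min
Wed: 09:45–18:34 = 8 h 49 min; less 30 min break → 8 h 19 min
Thu: 09:02–15:03 = 6 h 1 min; less 30 min break → 5 h 31 min
Fri: 07:57–16:51 = 8 h 54 min; less 30 min break → 8 h 24 min
Sat: 11:09–22:33 = 11 h 24 min; less 30 min break → 10 h 54 min
Sun: 07:57–17:36 = 9 h 39 min; less 30 min break → 9 h 9 min
Total worked: 53 h 42 min = 53.70 h.
Threshold 40 h → overtime 13 h 42 min, regular 40 h 0 min.

Regular 40.00 hours, overtime 13.70 hours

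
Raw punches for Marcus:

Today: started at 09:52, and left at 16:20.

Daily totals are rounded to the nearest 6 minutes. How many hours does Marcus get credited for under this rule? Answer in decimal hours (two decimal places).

6.50 hours

Today: 09:52–16:20 = 6 h 28 min → rounds to 6 h 30 min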